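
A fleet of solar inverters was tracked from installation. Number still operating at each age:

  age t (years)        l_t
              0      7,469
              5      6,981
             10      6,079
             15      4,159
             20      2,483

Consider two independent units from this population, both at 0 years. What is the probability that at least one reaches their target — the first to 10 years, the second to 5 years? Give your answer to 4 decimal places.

0.9878

p₁ = l_10/l_0 = 6,079/7,469 = 0.813897; p₂ = l_5/l_0 = 6,981/7,469 = 0.934663.
P(at least one) = 1 − (1−p₁)(1−p₂) = 1 − 0.186103 × 0.065337 = 0.987841.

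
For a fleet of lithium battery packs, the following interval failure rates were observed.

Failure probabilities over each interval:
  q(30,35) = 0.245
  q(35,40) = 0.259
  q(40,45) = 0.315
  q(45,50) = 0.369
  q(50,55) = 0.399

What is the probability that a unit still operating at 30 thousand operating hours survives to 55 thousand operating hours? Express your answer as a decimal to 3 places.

0.145

Survival from 30 to 55 is the product of surviving each interval: (1 − 0.245) × (1 − 0.259) × (1 − 0.315) × (1 − 0.369) × (1 − 0.399).
= 0.755 × 0.741 × 0.685 × 0.631 × 0.601 = 0.145331.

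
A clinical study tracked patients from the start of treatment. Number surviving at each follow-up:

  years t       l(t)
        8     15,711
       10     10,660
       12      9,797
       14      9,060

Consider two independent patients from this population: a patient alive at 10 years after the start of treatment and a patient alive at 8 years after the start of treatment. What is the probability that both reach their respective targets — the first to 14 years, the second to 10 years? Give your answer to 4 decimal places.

p₁ = l(14)/l(10) = 9,060/10,660 = 0.849906; p₂ = l(10)/l(8) = 10,660/15,711 = 0.678506.
P(both) = p₁ × p₂ = 0.849906 × 0.678506 = 0.576666.

0.5767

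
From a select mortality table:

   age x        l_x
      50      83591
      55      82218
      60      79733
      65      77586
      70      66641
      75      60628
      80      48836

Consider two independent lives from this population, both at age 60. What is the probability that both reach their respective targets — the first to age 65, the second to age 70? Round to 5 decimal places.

p₁ = l_65/l_60 = 77586/79733 = 0.973073; p₂ = l_70/l_60 = 66641/79733 = 0.835802.
P(both) = p₁ × p₂ = 0.973073 × 0.835802 = 0.813296.

0.81330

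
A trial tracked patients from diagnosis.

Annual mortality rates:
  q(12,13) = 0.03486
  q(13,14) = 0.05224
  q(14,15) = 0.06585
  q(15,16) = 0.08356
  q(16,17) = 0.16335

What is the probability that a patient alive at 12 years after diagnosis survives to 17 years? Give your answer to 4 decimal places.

Chaining the interval survival probabilities: (1 − 0.03486) × (1 − 0.05224) × (1 − 0.06585) × (1 − 0.08356) × (1 − 0.16335).
= 0.96514 × 0.94776 × 0.93415 × 0.91644 × 0.83665 = 0.655169.

0.6552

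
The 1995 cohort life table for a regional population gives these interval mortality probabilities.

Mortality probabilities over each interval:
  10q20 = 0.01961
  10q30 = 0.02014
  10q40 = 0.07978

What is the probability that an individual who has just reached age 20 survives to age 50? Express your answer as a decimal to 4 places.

Chaining the interval survival probabilities: (1 − 0.01961) × (1 − 0.02014) × (1 − 0.07978).
= 0.98039 × 0.97986 × 0.92022 = 0.884005.

0.8840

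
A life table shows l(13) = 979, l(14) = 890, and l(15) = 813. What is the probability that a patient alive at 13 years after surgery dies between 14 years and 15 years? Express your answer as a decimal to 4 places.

0.0787

This is the probability of reaching 14 but not 15, conditional on being alive at 13: (l(14) − l(15)) / l(13).
= (890 − 813) / 979 = 77 / 979 = 0.078652.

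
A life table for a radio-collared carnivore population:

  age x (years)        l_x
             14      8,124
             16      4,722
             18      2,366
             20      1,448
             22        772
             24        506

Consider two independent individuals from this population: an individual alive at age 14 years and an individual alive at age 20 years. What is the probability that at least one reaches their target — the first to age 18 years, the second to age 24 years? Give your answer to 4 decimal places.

0.5389

p₁ = l_18/l_14 = 2,366/8,124 = 0.291236; p₂ = l_24/l_20 = 506/1,448 = 0.349448.
P(at least one) = 1 − (1−p₁)(1−p₂) = 1 − 0.708764 × 0.650552 = 0.538912.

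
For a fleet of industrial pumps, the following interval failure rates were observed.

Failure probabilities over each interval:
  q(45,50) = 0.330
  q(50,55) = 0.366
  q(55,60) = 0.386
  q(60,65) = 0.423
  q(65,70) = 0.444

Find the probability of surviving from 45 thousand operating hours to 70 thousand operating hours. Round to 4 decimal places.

0.0837

Chaining the interval survival probabilities: (1 − 0.330) × (1 − 0.366) × (1 − 0.386) × (1 − 0.423) × (1 − 0.444).
= 0.670 × 0.634 × 0.614 × 0.577 × 0.556 = 0.083673.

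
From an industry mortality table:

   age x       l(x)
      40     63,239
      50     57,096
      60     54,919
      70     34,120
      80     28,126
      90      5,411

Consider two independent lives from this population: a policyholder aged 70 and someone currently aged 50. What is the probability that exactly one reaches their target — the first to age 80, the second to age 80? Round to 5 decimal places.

0.50479

p₁ = l(80)/l(70) = 28,126/34,120 = 0.824326; p₂ = l(80)/l(50) = 28,126/57,096 = 0.492609.
P(exactly one) = p₁(1−p₂) + (1−p₁)p₂ = 0.418256 + 0.086539 = 0.504794.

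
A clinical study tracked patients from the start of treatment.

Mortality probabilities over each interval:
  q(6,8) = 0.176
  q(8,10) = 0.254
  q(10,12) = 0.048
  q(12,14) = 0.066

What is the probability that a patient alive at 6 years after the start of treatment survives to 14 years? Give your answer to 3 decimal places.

The overall survival probability is (1 − 0.176) × (1 − 0.254) × (1 − 0.048) × (1 − 0.066).
= 0.824 × 0.746 × 0.952 × 0.934 = 0.546575.

0.547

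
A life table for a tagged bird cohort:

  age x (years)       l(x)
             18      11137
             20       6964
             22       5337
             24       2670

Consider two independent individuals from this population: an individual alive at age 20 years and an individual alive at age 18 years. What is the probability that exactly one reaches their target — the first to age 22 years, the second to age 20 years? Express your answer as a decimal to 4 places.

0.4332

p₁ = l(22)/l(20) = 5337/6964 = 0.766370; p₂ = l(20)/l(18) = 6964/11137 = 0.625303.
P(exactly one) = p₁(1−p₂) + (1−p₁)p₂ = 0.287157 + 0.146090 = 0.433246.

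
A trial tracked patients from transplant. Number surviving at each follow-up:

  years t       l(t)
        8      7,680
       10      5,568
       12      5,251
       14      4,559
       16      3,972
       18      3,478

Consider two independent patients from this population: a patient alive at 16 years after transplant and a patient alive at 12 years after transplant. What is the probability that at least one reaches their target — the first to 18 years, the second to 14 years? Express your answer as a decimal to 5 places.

0.98361

p₁ = l(18)/l(16) = 3,478/3,972 = 0.875629; p₂ = l(14)/l(12) = 4,559/5,251 = 0.868216.
P(at least one) = 1 − (1−p₁)(1−p₂) = 1 − 0.124371 × 0.131784 = 0.983610.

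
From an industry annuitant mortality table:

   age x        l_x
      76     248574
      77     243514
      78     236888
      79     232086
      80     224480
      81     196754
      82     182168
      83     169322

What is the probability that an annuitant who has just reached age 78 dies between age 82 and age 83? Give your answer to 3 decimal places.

This is the probability of reaching 82 but not 83, conditional on being alive at 78: (l_82 − l_83) / l_78.
= (182168 − 169322) / 236888 = 12846 / 236888 = 0.054228.

0.054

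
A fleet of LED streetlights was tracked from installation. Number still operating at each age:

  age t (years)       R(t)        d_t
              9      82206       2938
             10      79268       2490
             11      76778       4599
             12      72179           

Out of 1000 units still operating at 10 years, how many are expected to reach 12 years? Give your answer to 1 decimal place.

910.6

The relevant probability is 72179/79268 = 0.910569.
Expected number = 1000 × 0.910569 = 910.6.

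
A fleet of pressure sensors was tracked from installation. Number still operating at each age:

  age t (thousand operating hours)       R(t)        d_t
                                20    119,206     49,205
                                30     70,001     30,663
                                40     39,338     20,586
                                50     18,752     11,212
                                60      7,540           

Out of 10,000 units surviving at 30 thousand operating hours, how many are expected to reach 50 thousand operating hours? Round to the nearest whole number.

The relevant probability is 18,752/70,001 = 0.267882.
Expected number = 10,000 × 0.267882 = 2679.

2679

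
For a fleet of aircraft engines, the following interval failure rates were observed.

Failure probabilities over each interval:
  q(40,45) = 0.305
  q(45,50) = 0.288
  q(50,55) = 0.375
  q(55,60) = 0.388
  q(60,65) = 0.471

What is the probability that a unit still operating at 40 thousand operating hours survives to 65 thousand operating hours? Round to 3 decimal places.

The overall survival probability is (1 − 0.305) × (1 − 0.288) × (1 − 0.375) × (1 − 0.388) × (1 − 0.471).
= 0.695 × 0.712 × 0.625 × 0.612 × 0.529 = 0.100127.

0.100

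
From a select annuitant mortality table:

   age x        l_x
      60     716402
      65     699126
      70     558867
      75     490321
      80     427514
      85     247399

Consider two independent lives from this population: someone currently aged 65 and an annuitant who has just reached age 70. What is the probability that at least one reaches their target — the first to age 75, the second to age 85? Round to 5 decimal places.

0.83355

p₁ = l_75/l_65 = 490321/699126 = 0.701334; p₂ = l_85/l_70 = 247399/558867 = 0.442680.
P(at least one) = 1 − (1−p₁)(1−p₂) = 1 − 0.298666 × 0.557320 = 0.833547.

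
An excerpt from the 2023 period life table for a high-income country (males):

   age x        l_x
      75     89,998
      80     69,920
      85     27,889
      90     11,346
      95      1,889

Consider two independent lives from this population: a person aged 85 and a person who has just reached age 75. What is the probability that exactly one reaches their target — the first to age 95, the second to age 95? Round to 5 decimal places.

0.08588

p₁ = l_95/l_85 = 1,889/27,889 = 0.067733; p₂ = l_95/l_75 = 1,889/89,998 = 0.020989.
P(exactly one) = p₁(1−p₂) + (1−p₁)p₂ = 0.066311 + 0.019567 = 0.085879.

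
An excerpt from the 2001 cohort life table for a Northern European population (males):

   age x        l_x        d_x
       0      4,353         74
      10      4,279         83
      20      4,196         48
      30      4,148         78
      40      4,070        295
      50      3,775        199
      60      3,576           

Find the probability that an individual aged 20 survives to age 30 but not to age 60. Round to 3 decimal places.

0.136

This is the probability of reaching 30 but not 60, conditional on being alive at 20: (l_30 − l_60) / l_20.
= (4,148 − 3,576) / 4,196 = 572 / 4,196 = 0.136320.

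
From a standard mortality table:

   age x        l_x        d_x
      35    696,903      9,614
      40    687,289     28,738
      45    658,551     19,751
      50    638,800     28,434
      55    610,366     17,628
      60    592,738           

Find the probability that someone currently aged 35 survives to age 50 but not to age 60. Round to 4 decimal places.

0.0661

This is the probability of reaching 50 but not 60, conditional on being alive at 35: (l_50 − l_60) / l_35.
= (638,800 − 592,738) / 696,903 = 46,062 / 696,903 = 0.066095.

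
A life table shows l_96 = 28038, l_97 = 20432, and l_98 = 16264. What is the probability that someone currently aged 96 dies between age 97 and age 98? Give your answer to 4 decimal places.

We want 1|1q96 = (l_97 − l_98)/l_96.
This is the probability of reaching 97 but not 98, conditional on being alive at 96: (l_97 − l_98) / l_96.
= (20432 − 16264) / 28038 = 4168 / 28038 = 0.148655.

0.1487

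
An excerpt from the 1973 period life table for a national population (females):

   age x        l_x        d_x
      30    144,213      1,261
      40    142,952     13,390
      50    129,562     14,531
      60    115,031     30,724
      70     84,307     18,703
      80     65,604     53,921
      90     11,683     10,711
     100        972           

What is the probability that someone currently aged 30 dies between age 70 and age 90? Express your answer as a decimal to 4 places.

0.5036

We want 40|20q30 = (l_70 − l_90)/l_30.
This is the probability of reaching 70 but not 90, conditional on being alive at 30: (l_70 − l_90) / l_30.
= (84,307 − 11,683) / 144,213 = 72,624 / 144,213 = 0.503588.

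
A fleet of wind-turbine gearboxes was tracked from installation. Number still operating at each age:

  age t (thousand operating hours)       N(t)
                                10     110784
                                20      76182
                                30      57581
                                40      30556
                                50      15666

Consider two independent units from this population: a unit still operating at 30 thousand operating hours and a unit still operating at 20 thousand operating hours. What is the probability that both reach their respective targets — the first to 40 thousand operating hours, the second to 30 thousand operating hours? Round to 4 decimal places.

0.4011

p₁ = N(40)/N(30) = 30556/57581 = 0.530661; p₂ = N(30)/N(20) = 57581/76182 = 0.755835.
P(both) = p₁ × p₂ = 0.530661 × 0.755835 = 0.401092.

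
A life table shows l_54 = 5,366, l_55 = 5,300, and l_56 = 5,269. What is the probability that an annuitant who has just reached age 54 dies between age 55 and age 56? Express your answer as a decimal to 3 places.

We want 1|1q54 = (l_55 − l_56)/l_54.
This is the probability of reaching 55 but not 56, conditional on being alive at 54: (l_55 − l_56) / l_54.
= (5,300 − 5,269) / 5,366 = 31 / 5,366 = 0.005777.

0.006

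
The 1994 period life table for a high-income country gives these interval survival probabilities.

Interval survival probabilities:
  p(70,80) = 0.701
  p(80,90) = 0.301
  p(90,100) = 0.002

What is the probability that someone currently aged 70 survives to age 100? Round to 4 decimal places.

0.0004

Chaining the interval survival probabilities: 0.701 × 0.301 × 0.002.
= 0.000422.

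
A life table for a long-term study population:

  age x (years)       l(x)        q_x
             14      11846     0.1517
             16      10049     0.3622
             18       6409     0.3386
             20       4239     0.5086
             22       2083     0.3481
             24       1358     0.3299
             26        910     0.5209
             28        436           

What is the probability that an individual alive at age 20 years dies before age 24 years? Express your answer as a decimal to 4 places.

0.6796

P(die before 24 | alive at 20) = 1 − l(24)/l(20) = 1 − 1358/4239 = (2881)/4239 = 0.679641.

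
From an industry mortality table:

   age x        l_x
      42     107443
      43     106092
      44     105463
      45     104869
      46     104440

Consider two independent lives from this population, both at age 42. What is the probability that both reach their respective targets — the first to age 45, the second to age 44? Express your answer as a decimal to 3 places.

p₁ = l_45/l_42 = 104869/107443 = 0.976043; p₂ = l_44/l_42 = 105463/107443 = 0.981572.
P(both) = p₁ × p₂ = 0.976043 × 0.981572 = 0.958056.

0.958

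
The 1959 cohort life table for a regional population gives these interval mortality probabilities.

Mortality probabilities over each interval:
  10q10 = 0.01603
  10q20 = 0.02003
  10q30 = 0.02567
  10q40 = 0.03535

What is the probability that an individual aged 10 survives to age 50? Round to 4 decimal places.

0.9063

The overall survival probability is (1 − 0.01603) × (1 − 0.02003) × (1 − 0.02567) × (1 − 0.03535).
= 0.98397 × 0.97997 × 0.97433 × 0.96465 = 0.906297.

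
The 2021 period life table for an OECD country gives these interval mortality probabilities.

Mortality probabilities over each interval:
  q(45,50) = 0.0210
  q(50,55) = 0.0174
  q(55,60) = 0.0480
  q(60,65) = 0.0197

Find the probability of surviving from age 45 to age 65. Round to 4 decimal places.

The overall survival probability is (1 − 0.0210) × (1 − 0.0174) × (1 − 0.0480) × (1 − 0.0197).
= 0.9790 × 0.9826 × 0.9520 × 0.9803 = 0.897750.

0.8977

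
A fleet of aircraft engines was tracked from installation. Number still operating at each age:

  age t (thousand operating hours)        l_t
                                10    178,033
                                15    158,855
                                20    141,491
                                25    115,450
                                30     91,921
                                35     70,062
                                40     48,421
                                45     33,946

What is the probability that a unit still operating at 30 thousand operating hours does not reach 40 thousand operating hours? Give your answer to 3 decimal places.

0.473

P(fail before 40 | operational at 30) = 1 − l_40/l_30 = 1 − 48,421/91,921 = (43,500)/91,921 = 0.473232.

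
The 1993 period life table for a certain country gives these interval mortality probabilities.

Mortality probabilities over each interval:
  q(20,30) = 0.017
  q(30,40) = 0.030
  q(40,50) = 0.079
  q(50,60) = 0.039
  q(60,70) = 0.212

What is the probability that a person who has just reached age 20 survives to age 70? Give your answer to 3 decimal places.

0.665

Chaining the interval survival probabilities: (1 − 0.017) × (1 − 0.030) × (1 − 0.079) × (1 − 0.039) × (1 − 0.212).
= 0.983 × 0.970 × 0.921 × 0.961 × 0.788 = 0.665020.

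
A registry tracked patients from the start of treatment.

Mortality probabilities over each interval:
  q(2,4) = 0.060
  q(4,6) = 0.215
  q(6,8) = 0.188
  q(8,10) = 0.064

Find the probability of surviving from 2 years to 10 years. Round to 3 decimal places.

0.561

The overall survival probability is (1 − 0.060) × (1 − 0.215) × (1 − 0.188) × (1 − 0.064).
= 0.940 × 0.785 × 0.812 × 0.936 = 0.560828.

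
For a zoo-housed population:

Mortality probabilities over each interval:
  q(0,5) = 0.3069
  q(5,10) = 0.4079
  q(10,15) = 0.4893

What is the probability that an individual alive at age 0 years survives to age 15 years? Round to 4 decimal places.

P(survive 0→15) = (1 − 0.3069) × (1 − 0.4079) × (1 − 0.4893).
= 0.6931 × 0.5921 × 0.5107 = 0.209583.

0.2096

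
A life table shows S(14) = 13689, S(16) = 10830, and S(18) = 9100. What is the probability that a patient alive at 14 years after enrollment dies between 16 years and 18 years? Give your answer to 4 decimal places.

This is the probability of reaching 16 but not 18, conditional on being alive at 14: (S(16) − S(18)) / S(14).
= (10830 − 9100) / 13689 = 1730 / 13689 = 0.126379.

0.1264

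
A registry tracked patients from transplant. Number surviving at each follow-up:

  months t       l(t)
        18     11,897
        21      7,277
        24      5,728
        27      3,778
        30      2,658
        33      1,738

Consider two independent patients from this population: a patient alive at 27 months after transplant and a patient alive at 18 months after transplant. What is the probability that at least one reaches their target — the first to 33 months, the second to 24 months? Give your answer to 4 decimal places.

p₁ = l(33)/l(27) = 1,738/3,778 = 0.460032; p₂ = l(24)/l(18) = 5,728/11,897 = 0.481466.
P(at least one) = 1 − (1−p₁)(1−p₂) = 1 − 0.539968 × 0.518534 = 0.720008.

0.7200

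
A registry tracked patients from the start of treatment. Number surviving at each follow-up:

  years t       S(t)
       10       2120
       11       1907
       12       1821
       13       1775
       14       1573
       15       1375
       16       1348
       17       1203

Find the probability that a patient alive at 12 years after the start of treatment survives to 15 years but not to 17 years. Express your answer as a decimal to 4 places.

0.0945

This is the probability of reaching 15 but not 17, conditional on being alive at 12: (S(15) − S(17)) / S(12).
= (1375 − 1203) / 1821 = 172 / 1821 = 0.094454.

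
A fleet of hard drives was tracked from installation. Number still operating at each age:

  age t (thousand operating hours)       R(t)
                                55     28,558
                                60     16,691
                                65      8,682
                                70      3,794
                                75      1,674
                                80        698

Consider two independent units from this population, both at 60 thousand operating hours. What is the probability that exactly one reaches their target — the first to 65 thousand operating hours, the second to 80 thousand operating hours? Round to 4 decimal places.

0.5185

p₁ = R(65)/R(60) = 8,682/16,691 = 0.520161; p₂ = R(80)/R(60) = 698/16,691 = 0.041819.
P(exactly one) = p₁(1−p₂) + (1−p₁)p₂ = 0.498408 + 0.020066 = 0.518475.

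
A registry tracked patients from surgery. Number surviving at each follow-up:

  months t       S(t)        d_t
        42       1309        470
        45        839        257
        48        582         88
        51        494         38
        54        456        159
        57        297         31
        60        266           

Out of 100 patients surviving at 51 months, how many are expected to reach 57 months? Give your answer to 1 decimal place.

The relevant probability is 297/494 = 0.601215.
Expected number = 100 × 0.601215 = 60.1.

60.1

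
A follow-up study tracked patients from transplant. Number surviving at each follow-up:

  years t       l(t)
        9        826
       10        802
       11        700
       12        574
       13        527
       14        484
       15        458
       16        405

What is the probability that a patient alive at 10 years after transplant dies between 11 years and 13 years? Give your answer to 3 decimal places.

This is the probability of reaching 11 but not 13, conditional on being alive at 10: (l(11) − l(13)) / l(10).
= (700 − 527) / 802 = 173 / 802 = 0.215711.

0.216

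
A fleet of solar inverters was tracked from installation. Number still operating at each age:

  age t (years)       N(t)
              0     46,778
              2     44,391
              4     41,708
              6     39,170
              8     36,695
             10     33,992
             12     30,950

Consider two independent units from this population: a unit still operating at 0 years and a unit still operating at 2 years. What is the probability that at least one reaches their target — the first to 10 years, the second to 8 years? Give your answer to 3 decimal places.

0.953

p₁ = N(10)/N(0) = 33,992/46,778 = 0.726666; p₂ = N(8)/N(2) = 36,695/44,391 = 0.826632.
P(at least one) = 1 − (1−p₁)(1−p₂) = 1 − 0.273334 × 0.173368 = 0.952613.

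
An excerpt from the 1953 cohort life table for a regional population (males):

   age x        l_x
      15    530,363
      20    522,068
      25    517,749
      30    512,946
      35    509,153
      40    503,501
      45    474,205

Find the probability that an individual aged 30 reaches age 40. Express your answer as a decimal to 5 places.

0.98159

We want 10p30 = l_40/l_30.
The conditional survival probability is l_40/l_30 = 503,501/512,946 = 0.981587.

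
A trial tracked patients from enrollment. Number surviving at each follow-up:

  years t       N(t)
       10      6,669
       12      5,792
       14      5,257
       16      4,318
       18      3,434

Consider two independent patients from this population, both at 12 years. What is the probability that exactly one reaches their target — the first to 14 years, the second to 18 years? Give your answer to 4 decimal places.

p₁ = N(14)/N(12) = 5,257/5,792 = 0.907631; p₂ = N(18)/N(12) = 3,434/5,792 = 0.592887.
P(exactly one) = p₁(1−p₂) + (1−p₁)p₂ = 0.369508 + 0.054764 = 0.424273.

0.4243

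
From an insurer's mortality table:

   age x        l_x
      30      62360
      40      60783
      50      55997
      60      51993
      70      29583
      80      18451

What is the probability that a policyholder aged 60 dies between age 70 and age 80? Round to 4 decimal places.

0.2141

This is the probability of reaching 70 but not 80, conditional on being alive at 60: (l_70 − l_80) / l_60.
= (29583 − 18451) / 51993 = 11132 / 51993 = 0.214106.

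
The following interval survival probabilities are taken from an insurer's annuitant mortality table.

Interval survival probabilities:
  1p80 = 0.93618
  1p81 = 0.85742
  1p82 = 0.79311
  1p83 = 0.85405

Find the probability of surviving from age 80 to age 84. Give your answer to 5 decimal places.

0.54371

Survival from 80 to 84 is the product of surviving each interval: 0.93618 × 0.85742 × 0.79311 × 0.85405.
= 0.543713.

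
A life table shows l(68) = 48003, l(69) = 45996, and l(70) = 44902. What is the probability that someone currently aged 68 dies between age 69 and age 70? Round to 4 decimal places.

This is the probability of reaching 69 but not 70, conditional on being alive at 68: (l(69) − l(70)) / l(68).
= (45996 − 44902) / 48003 = 1094 / 48003 = 0.022790.

0.0228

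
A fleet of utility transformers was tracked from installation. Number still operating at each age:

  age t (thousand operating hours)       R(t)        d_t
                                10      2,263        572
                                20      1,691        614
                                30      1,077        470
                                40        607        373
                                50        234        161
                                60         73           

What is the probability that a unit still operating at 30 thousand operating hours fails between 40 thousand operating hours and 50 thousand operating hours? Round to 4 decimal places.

0.3463

This is the probability of reaching 40 but not 50, conditional on being operational at 30: (R(40) − R(50)) / R(30).
= (607 − 234) / 1,077 = 373 / 1,077 = 0.346332.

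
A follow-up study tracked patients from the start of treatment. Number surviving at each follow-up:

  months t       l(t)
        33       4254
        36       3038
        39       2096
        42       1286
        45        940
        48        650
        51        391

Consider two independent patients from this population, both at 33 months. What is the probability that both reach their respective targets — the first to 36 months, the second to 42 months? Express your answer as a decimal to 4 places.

p₁ = l(36)/l(33) = 3038/4254 = 0.714151; p₂ = l(42)/l(33) = 1286/4254 = 0.302304.
P(both) = p₁ × p₂ = 0.714151 × 0.302304 = 0.215891.

0.2159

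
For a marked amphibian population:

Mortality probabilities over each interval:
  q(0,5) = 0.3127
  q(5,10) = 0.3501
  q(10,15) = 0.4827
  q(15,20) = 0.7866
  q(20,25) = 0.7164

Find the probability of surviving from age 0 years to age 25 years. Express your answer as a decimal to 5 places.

0.01398

The overall survival probability is (1 − 0.3127) × (1 − 0.3501) × (1 − 0.4827) × (1 − 0.7866) × (1 − 0.7164).
= 0.6873 × 0.6499 × 0.5173 × 0.2134 × 0.2836 = 0.013984.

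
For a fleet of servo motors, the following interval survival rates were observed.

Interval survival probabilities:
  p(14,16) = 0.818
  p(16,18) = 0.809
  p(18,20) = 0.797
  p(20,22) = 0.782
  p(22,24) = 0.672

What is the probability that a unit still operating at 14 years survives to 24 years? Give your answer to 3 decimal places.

Chaining the interval survival probabilities: 0.818 × 0.809 × 0.797 × 0.782 × 0.672.
= 0.277164.

0.277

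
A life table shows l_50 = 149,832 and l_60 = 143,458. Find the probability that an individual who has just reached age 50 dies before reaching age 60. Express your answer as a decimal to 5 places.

P(die before 60 | alive at 50) = 1 − l_60/l_50 = 1 − 143,458/149,832 = (6,374)/149,832 = 0.042541.

0.04254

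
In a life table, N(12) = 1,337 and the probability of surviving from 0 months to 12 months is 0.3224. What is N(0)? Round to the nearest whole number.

N(0) = N(12) / p = 1,337 / 0.3224 = 4147.

4147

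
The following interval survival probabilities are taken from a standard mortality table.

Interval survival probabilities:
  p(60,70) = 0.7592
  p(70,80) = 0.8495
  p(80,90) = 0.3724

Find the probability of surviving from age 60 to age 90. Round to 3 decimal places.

The overall survival probability is 0.7592 × 0.8495 × 0.3724.
= 0.240176.

0.240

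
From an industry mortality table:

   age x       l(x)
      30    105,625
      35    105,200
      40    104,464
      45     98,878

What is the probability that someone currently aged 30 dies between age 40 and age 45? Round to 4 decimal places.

0.0529

This is the probability of reaching 40 but not 45, conditional on being alive at 30: (l(40) − l(45)) / l(30).
= (104,464 − 98,878) / 105,625 = 5,586 / 105,625 = 0.052885.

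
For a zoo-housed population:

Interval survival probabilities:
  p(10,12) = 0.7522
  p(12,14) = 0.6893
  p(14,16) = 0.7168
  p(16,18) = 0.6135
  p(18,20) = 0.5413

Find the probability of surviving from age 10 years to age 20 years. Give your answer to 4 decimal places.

0.1234

P(survive 10→20) = 0.7522 × 0.6893 × 0.7168 × 0.6135 × 0.5413.
= 0.123422.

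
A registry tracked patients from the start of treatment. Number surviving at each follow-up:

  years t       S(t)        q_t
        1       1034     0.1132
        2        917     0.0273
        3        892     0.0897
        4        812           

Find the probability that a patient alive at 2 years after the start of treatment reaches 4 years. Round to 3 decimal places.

0.885

The conditional survival probability is S(4)/S(2) = 812/917 = 0.885496.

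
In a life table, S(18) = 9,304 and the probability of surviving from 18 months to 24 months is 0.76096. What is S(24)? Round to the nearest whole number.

7080

S(24) = S(18) × p = 9,304 × 0.76096 = 7080.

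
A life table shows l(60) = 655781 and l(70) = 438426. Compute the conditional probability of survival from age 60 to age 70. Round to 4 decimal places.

The conditional survival probability is l(70)/l(60) = 438426/655781 = 0.668556.

0.6686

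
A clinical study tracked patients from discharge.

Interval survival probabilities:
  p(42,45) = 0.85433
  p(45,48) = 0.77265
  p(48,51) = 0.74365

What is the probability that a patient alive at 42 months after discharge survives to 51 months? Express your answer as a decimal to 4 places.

0.4909

Survival from 42 to 51 is the product of surviving each interval: 0.85433 × 0.77265 × 0.74365.
= 0.490882.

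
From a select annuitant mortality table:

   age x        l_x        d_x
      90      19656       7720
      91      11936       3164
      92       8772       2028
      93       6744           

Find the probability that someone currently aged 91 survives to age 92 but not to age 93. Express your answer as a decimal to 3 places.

0.170

We want 1|1q91 = (l_92 − l_93)/l_91.
This is the probability of reaching 92 but not 93, conditional on being alive at 91: (l_92 − l_93) / l_91.
= (8772 − 6744) / 11936 = 2028 / 11936 = 0.169906.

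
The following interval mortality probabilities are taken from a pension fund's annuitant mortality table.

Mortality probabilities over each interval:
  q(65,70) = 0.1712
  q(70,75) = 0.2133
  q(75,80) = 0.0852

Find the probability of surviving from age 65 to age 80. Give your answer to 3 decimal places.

Chaining the interval survival probabilities: (1 − 0.1712) × (1 − 0.2133) × (1 − 0.0852).
= 0.8288 × 0.7867 × 0.9148 = 0.596465.

0.596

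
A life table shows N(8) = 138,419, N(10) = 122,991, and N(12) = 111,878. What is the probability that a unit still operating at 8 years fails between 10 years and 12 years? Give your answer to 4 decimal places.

This is the probability of reaching 10 but not 12, conditional on being operational at 8: (N(10) − N(12)) / N(8).
= (122,991 − 111,878) / 138,419 = 11,113 / 138,419 = 0.080285.

0.0803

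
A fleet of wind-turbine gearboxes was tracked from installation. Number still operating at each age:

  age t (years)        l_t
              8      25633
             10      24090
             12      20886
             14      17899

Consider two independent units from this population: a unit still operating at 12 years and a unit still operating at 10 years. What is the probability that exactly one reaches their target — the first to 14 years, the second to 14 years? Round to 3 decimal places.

p₁ = l_14/l_12 = 17899/20886 = 0.856986; p₂ = l_14/l_10 = 17899/24090 = 0.743005.
P(exactly one) = p₁(1−p₂) + (1−p₁)p₂ = 0.220241 + 0.106260 = 0.326501.

0.327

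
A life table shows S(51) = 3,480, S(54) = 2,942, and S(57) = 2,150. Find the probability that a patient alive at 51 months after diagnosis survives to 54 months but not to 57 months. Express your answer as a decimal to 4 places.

0.2276

This is the probability of reaching 54 but not 57, conditional on being alive at 51: (S(54) − S(57)) / S(51).
= (2,942 − 2,150) / 3,480 = 792 / 3,480 = 0.227586.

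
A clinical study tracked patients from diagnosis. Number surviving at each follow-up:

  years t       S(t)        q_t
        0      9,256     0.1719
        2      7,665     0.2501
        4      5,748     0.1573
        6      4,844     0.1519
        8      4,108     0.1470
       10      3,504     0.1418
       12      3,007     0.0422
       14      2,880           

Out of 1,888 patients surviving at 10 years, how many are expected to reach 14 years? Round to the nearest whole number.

The relevant probability is 2,880/3,504 = 0.821918.
Expected number = 1,888 × 0.821918 = 1552.

1552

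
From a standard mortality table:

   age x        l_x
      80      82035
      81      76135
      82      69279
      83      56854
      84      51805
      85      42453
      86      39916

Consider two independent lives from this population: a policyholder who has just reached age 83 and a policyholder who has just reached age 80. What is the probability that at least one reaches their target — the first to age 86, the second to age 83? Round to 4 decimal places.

p₁ = l_86/l_83 = 39916/56854 = 0.702079; p₂ = l_83/l_80 = 56854/82035 = 0.693046.
P(at least one) = 1 − (1−p₁)(1−p₂) = 1 − 0.297921 × 0.306954 = 0.908552.

0.9086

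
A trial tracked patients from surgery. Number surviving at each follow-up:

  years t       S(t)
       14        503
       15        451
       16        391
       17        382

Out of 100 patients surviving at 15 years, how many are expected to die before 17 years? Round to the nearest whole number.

15

The relevant probability is 1 − 382/451 = 0.152993.
Expected number = 100 × 0.152993 = 15.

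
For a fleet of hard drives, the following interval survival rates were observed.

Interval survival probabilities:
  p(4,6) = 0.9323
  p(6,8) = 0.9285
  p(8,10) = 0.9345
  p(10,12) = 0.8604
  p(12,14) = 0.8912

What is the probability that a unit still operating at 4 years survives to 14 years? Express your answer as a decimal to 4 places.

P(survive 4→14) = 0.9323 × 0.9285 × 0.9345 × 0.8604 × 0.8912.
= 0.620287.

0.6203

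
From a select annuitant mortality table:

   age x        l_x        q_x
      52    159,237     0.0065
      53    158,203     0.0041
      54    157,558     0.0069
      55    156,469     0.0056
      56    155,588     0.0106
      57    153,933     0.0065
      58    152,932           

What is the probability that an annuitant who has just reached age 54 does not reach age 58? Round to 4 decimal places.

0.0294

P(die before 58 | alive at 54) = 1 − l_58/l_54 = 1 − 152,932/157,558 = (4,626)/157,558 = 0.029361.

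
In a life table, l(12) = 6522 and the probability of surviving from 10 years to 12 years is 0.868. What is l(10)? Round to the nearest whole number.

l(10) = l(12) / p = 6522 / 0.868 = 7514.

7514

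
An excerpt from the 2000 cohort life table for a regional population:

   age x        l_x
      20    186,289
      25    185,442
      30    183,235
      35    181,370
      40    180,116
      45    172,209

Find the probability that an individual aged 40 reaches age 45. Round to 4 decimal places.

The conditional survival probability is l_45/l_40 = 172,209/180,116 = 0.956101.

0.9561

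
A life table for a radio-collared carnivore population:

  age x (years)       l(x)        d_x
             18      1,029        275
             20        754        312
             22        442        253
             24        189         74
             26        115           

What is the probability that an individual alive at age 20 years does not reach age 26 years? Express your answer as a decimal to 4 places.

0.8475

P(die before 26 | alive at 20) = 1 − l(26)/l(20) = 1 − 115/754 = (639)/754 = 0.847480.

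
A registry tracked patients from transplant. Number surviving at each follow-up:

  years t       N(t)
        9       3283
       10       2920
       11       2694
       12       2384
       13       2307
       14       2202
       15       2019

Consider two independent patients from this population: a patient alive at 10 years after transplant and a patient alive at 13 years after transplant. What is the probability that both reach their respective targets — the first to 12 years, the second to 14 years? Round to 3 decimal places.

p₁ = N(12)/N(10) = 2384/2920 = 0.816438; p₂ = N(14)/N(13) = 2202/2307 = 0.954486.
P(both) = p₁ × p₂ = 0.816438 × 0.954486 = 0.779279.

0.779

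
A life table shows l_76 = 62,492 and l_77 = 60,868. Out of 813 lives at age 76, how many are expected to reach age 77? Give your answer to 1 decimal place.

791.9

The relevant probability is 60,868/62,492 = 0.974013.
Expected number = 813 × 0.974013 = 791.9.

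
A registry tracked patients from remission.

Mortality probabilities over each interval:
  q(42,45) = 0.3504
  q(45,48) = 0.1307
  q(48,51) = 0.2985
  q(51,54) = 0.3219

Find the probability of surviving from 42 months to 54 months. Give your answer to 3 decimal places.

The overall survival probability is (1 − 0.3504) × (1 − 0.1307) × (1 − 0.2985) × (1 − 0.3219).
= 0.6496 × 0.8693 × 0.7015 × 0.6781 = 0.268619.

0.269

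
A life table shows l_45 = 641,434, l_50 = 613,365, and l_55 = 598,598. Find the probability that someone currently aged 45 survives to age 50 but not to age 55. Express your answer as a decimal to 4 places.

We want 5|5q45 = (l_50 − l_55)/l_45.
This is the probability of reaching 50 but not 55, conditional on being alive at 45: (l_50 − l_55) / l_45.
= (613,365 − 598,598) / 641,434 = 14,767 / 641,434 = 0.023022.

0.0230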